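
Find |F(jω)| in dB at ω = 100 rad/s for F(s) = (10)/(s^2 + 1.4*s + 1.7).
Substitute s = j*100: F(j100) = -0.000999974 - 1.4002e-05j.
|F(j100)| = sqrt(Re² + Im²) = 0.001.
20*log₁₀(0.001) = -60.00 dB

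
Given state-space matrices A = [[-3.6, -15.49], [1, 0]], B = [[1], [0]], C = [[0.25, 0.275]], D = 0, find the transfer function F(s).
F(s) = C(sI - A)⁻¹B + D.
Characteristic polynomial det(sI - A) = s^2 + 3.6*s + 15.49.
Numerator from C·adj(sI-A)·B + D·det(sI-A) = 0.25*s + 0.275.
F(s) = (0.25*s + 0.275)/(s^2 + 3.6*s + 15.49)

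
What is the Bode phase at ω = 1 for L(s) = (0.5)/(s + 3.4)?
Substitute s = j*1: L(j1) = 0.13535 - 0.0398089j.
∠L(j1) = atan2(Im, Re) = atan2(-0.0398089, 0.13535) = -16.39°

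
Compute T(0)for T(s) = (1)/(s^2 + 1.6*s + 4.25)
DC gain = T(0) = num(0)/den(0) = 1/4.25 = 0.2353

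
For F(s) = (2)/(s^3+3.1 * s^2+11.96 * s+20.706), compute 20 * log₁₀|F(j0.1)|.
Substitute s = j*0.1: F(j0.1) = 0.0964131 - 0.00557261j.
|F(j0.1)| = sqrt(Re² + Im²) = 0.09657.
20*log₁₀(0.09657) = -20.30 dB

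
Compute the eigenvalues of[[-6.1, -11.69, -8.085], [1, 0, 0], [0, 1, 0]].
Eigenvalues solve det(λI - A) = 0.
Characteristic polynomial: λ^3 + 6.1*λ^2 + 11.69*λ + 8.085 = 0.
Factor: (λ + 3.3)(λ^2 + 2.8*λ + 2.45) = 0.
Roots: -1.4 + 0.7j, -1.4 - 0.7j, -3.3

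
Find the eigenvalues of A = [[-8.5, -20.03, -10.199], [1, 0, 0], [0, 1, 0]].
Eigenvalues solve det(λI - A) = 0.
Characteristic polynomial: λ^3 + 8.5*λ^2 + 20.03*λ + 10.199 = 0.
Factor: (λ + 4.7)(λ + 3.1)(λ + 0.7) = 0.
Roots: -0.7, -3.1, -4.7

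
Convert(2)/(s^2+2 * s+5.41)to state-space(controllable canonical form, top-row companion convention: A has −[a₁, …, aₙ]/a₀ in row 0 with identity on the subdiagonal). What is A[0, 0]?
Reachable canonical form for den = s^2 + 2*s + 5.41: top row of A = -[a₁,a₂,...,aₙ]/a₀, ones on the subdiagonal, zeros elsewhere.
A = [[-2, -5.41], [1, 0]].
A[0,0] = -2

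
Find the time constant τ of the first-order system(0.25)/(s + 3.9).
First-order system: τ = -1/pole. Pole = -3.9. τ = -1/(-3.9) = 0.2564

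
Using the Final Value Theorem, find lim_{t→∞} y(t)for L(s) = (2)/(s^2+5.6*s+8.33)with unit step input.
FVT: lim_{t→∞} y(t) = lim_{s→0} s*Y(s) where Y(s) = L(s)/s.
= lim_{s→0} L(s) = L(0) = num(0)/den(0) = 2/8.33 = 0.2401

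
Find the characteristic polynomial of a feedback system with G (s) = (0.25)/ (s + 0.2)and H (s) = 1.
Characteristic poly = G_den * H_den + G_num * H_num = (s + 0.2) + (0.25) = s + 0.45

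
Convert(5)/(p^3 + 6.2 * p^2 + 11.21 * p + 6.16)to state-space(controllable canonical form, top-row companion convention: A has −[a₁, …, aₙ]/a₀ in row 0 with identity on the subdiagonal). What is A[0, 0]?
Reachable canonical form for den = p^3 + 6.2*p^2 + 11.21*p + 6.16: top row of A = -[a₁,a₂,...,aₙ]/a₀, ones on the subdiagonal, zeros elsewhere.
A = [[-6.2, -11.21, -6.16], [1, 0, 0], [0, 1, 0]].
A[0,0] = -6.2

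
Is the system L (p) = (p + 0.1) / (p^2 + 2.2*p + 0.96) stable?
Denominator: p^2 + 2.2*p + 0.96 = (p + 1.6)(p + 0.6). Poles: -0.6, -1.6. All Re(p)<0: Yes (stable)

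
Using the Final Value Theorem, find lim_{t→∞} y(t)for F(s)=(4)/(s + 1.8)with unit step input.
FVT: lim_{t→∞} y(t) = lim_{s→0} s*Y(s) where Y(s) = F(s)/s.
= lim_{s→0} F(s) = F(0) = num(0)/den(0) = 4/1.8 = 2.222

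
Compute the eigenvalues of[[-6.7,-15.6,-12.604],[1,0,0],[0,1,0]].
Eigenvalues solve det(λI - A) = 0.
Characteristic polynomial: λ^3 + 6.7*λ^2 + 15.6*λ + 12.604 = 0.
Factor: (λ + 2.3)(λ^2 + 4.4*λ + 5.48) = 0.
Roots: -2.2 + 0.8j, -2.2 - 0.8j, -2.3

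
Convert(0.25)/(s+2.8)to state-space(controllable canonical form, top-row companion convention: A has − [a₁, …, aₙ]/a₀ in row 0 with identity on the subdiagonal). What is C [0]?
Reachable canonical form: C = numerator coefficients (right-aligned, zero-padded to length n).
num = 0.25, C = [[0.25]].
C[0] = 0.25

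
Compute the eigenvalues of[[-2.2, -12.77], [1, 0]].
Eigenvalues solve det(λI - A) = 0.
Characteristic polynomial: λ^2 + 2.2*λ + 12.77 = 0.
Roots: -1.1 + 3.4j, -1.1 - 3.4j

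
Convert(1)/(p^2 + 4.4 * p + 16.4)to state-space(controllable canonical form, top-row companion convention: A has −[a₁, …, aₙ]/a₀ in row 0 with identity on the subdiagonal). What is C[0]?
Reachable canonical form: C = numerator coefficients (right-aligned, zero-padded to length n).
num = 1, C = [[0, 1]].
C[0] = 0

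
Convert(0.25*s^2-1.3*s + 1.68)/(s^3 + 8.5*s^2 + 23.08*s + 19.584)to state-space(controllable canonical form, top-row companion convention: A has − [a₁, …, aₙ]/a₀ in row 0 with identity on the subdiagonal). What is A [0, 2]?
Reachable canonical form for den = s^3 + 8.5*s^2 + 23.08*s + 19.584: top row of A = -[a₁,a₂,...,aₙ]/a₀, ones on the subdiagonal, zeros elsewhere.
A = [[-8.5, -23.08, -19.584], [1, 0, 0], [0, 1, 0]].
A[0,2] = -19.584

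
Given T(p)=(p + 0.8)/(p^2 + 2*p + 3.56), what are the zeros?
Set numerator = 0: p + 0.8 = 0 → Zeros: -0.8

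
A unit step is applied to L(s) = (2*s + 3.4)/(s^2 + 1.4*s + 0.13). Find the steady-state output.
FVT: lim_{t→∞} y(t) = lim_{s→0} s*Y(s) where Y(s) = L(s)/s.
= lim_{s→0} L(s) = L(0) = num(0)/den(0) = 3.4/0.13 = 26.15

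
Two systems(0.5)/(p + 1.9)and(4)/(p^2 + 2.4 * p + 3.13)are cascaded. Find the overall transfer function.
Series: H = H₁ · H₂ = (n₁·n₂)/(d₁·d₂).
Num: n₁·n₂ = 2. Den: d₁·d₂ = p^3 + 4.3*p^2 + 7.69*p + 5.947.
H(p) = (2)/(p^3 + 4.3*p^2 + 7.69*p + 5.947)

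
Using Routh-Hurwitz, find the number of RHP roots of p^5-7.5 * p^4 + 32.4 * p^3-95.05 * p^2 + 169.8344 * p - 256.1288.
Routh array:
p^5: [1, 32.4, 169.8344]; p^4: [-7.5, -95.05, -256.1288]; p^3: [19.7267, 135.684]; p^2: [-43.4635, -256.1288]; p^1: [19.4354]; p^0: [-256.1288]
First column: [1, -7.5, 19.7267, -43.4635, 19.4354, -256.1288]. Sign changes = RHP roots = 5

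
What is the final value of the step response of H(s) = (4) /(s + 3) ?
FVT: lim_{t→∞} y(t) = lim_{s→0} s*Y(s) where Y(s) = H(s)/s.
= lim_{s→0} H(s) = H(0) = num(0)/den(0) = 4/3 = 1.333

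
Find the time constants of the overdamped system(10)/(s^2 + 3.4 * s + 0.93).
Overdamped: real poles at -0.3, -3.1. τ = -1/pole → τ₁ = 3.333, τ₂ = 0.3226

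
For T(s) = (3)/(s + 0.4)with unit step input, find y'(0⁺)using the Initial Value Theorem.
IVT: y'(0⁺) = lim_{s→∞} s²·Y(s) = lim_{s→∞} s·T(s).
deg(num) = 0, deg(den) = 1, relative degree = 1, so s·T(s) → (leading num)/(leading den) = 3/1 = 3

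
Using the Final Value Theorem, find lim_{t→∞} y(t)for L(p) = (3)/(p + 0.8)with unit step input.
FVT: lim_{t→∞} y(t) = lim_{p→0} p*Y(p) where Y(p) = L(p)/p.
= lim_{p→0} L(p) = L(0) = num(0)/den(0) = 3/0.8 = 3.75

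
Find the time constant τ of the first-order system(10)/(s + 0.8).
First-order system: τ = -1/pole. Pole = -0.8. τ = -1/(-0.8) = 1.25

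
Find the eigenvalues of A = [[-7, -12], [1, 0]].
Eigenvalues solve det(λI - A) = 0.
Characteristic polynomial: λ^2 + 7*λ + 12 = 0.
Factor: (λ + 3)(λ + 4) = 0.
Roots: -3, -4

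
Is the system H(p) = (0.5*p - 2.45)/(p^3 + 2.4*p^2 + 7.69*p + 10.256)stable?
Denominator: p^3 + 2.4*p^2 + 7.69*p + 10.256 = (p + 1.6)(p^2 + 0.8*p + 6.41). Poles: -0.4 + 2.5j, -0.4 - 2.5j, -1.6. All Re(p)<0: Yes (stable)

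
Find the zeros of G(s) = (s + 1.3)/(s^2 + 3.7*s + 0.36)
Set numerator = 0: s + 1.3 = 0 → Zeros: -1.3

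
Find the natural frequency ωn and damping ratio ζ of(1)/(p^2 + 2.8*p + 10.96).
Underdamped: complex pole -1.4 + 3j. ωn = |pole| = 3.311, ζ = -Re(pole)/ωn = 0.4229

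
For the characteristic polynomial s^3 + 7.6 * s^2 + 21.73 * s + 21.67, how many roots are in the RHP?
s^3 + 7.6*s^2 + 21.73*s + 21.67 = (s + 2.2)(s^2 + 5.4*s + 9.85). Poles: -2.2, -2.7 + 1.6j, -2.7 - 1.6j. RHP poles (Re>0): 0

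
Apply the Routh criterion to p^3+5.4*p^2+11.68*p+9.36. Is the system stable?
Routh array:
p^3: [1, 11.68]; p^2: [5.4, 9.36]; p^1: [9.94667]; p^0: [9.36]
First column: [1, 5.4, 9.94667, 9.36]. Sign changes = 0.
Yes, stable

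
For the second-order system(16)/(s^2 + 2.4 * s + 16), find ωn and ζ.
Standard form: ωn²/(s²+2ζωn·s+ωn²).
const=16=ωn² → ωn=4, s coeff=2.4=2ζωn → ζ=0.3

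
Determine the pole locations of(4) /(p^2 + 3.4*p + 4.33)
Set denominator = 0: p^2 + 3.4*p + 4.33 = 0 → Poles: -1.7 + 1.2j, -1.7 - 1.2j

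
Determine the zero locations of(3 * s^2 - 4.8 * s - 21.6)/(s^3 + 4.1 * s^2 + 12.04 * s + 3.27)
Set numerator = 0: 3*s^2 - 4.8*s - 21.6 = 3*(s + 2)(s - 3.6) = 0 → Zeros: -2, 3.6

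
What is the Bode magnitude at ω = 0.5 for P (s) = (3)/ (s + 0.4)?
Substitute s = j*0.5: P(j0.5) = 2.92683 - 3.65854j.
|P(j0.5)| = sqrt(Re² + Im²) = 4.685.
20*log₁₀(4.685) = 13.41 dB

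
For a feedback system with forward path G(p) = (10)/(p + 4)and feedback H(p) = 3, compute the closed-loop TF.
Closed-loop T = G/(1+GH).
Numerator: G_num * H_den = 10.
Denominator: G_den * H_den + G_num * H_num = (p + 4) + (30) = p + 34.
T(p) = (10)/(p + 34)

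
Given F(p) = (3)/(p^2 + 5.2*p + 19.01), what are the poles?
Set denominator = 0: p^2 + 5.2*p + 19.01 = 0 → Poles: -2.6 + 3.5j, -2.6 - 3.5j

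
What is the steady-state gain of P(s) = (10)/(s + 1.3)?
DC gain = P(0) = num(0)/den(0) = 10/1.3 = 7.692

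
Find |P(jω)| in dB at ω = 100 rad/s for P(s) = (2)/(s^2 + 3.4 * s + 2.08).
Substitute s = j*100: P(j100) = -0.000199811 - 6.79497e-06j.
|P(j100)| = sqrt(Re² + Im²) = 0.0001999.
20*log₁₀(0.0001999) = -73.98 dB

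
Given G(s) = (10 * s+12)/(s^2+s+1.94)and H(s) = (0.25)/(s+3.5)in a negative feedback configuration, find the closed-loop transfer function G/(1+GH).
Closed-loop T = G/(1+GH).
Numerator: G_num * H_den = 10*s^2 + 47*s + 42.
Denominator: G_den * H_den + G_num * H_num = (s^3 + 4.5*s^2 + 5.44*s + 6.79) + (2.5*s + 3) = s^3 + 4.5*s^2 + 7.94*s + 9.79.
T(s) = (10*s^2 + 47*s + 42)/(s^3 + 4.5*s^2 + 7.94*s + 9.79)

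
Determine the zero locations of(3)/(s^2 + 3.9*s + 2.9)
Numerator is a nonzero constant (3) → Zeros: none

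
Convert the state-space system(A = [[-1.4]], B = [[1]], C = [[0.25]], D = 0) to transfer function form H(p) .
H(p) = C(pI - A)⁻¹B + D.
Characteristic polynomial det(pI - A) = p + 1.4.
Numerator from C·adj(pI-A)·B + D·det(pI-A) = 0.25.
H(p) = (0.25)/(p + 1.4)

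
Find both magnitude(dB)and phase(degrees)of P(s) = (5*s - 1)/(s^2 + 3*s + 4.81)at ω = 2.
Substitute s = j*2: P(j2) = 1.61474 + 0.384656j.
|P| = 20*log₁₀(sqrt(Re²+Im²)) = 4.40 dB.
∠P = atan2(Im, Re) = 13.40°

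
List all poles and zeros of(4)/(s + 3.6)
Set denominator = 0: s + 3.6 = 0 → Poles: -3.6
Numerator is a nonzero constant (4) → Zeros: none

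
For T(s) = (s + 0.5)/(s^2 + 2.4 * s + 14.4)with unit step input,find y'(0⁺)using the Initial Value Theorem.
IVT: y'(0⁺) = lim_{s→∞} s²·Y(s) = lim_{s→∞} s·T(s).
deg(num) = 1, deg(den) = 2, relative degree = 1, so s·T(s) → (leading num)/(leading den) = 1/1 = 1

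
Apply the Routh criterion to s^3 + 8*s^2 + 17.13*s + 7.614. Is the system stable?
Routh array:
s^3: [1, 17.13]; s^2: [8, 7.614]; s^1: [16.17825]; s^0: [7.614]
First column: [1, 8, 16.17825, 7.614]. Sign changes = 0.
Yes, stable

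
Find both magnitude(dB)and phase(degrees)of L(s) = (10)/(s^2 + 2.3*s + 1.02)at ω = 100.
Substitute s = j*100: L(j100) = -0.000999573 - 2.29925e-05j.
|L| = 20*log₁₀(sqrt(Re²+Im²)) = -60.00 dB.
∠L = atan2(Im, Re) = -178.68°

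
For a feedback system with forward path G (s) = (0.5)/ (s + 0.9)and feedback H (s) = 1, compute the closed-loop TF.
Closed-loop T = G/(1+GH).
Numerator: G_num * H_den = 0.5.
Denominator: G_den * H_den + G_num * H_num = (s + 0.9) + (0.5) = s + 1.4.
T(s) = (0.5)/(s + 1.4)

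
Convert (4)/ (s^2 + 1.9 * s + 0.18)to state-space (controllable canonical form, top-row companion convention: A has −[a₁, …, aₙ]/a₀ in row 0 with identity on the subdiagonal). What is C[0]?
Reachable canonical form: C = numerator coefficients (right-aligned, zero-padded to length n).
num = 4, C = [[0, 4]].
C[0] = 0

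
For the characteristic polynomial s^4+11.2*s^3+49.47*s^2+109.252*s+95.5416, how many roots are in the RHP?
s^4 + 11.2*s^3 + 49.47*s^2 + 109.252*s + 95.5416 = (s + 4.7)(s + 2.1)(s^2 + 4.4*s + 9.68). Poles: -2.1, -2.2 + 2.2j, -2.2 - 2.2j, -4.7. RHP poles (Re>0): 0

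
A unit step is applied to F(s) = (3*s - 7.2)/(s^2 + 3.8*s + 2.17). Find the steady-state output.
FVT: lim_{t→∞} y(t) = lim_{s→0} s*Y(s) where Y(s) = F(s)/s.
= lim_{s→0} F(s) = F(0) = num(0)/den(0) = -7.2/2.17 = -3.318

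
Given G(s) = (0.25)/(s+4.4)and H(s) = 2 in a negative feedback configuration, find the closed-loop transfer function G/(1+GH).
Closed-loop T = G/(1+GH).
Numerator: G_num * H_den = 0.25.
Denominator: G_den * H_den + G_num * H_num = (s + 4.4) + (0.5) = s + 4.9.
T(s) = (0.25)/(s + 4.9)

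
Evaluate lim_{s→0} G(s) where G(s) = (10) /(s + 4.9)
DC gain = G(0) = num(0)/den(0) = 10/4.9 = 2.041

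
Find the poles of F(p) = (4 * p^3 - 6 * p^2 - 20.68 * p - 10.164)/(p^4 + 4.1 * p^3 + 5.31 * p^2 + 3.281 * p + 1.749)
Set denominator = 0: p^4 + 4.1*p^3 + 5.31*p^2 + 3.281*p + 1.749 = (p + 2.2)(p + 1.5)(p^2 + 0.4*p + 0.53) = 0 → Poles: -0.2 + 0.7j, -0.2 - 0.7j, -1.5, -2.2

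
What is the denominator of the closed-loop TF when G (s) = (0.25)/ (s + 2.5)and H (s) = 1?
Characteristic poly = G_den * H_den + G_num * H_num = (s + 2.5) + (0.25) = s + 2.75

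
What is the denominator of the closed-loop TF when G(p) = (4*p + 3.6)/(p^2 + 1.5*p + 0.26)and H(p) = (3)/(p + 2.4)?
Characteristic poly = G_den * H_den + G_num * H_num = (p^3 + 3.9*p^2 + 3.86*p + 0.624) + (12*p + 10.8) = p^3 + 3.9*p^2 + 15.86*p + 11.424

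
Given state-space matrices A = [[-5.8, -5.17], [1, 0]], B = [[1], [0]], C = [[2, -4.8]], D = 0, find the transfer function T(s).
T(s) = C(sI - A)⁻¹B + D.
Characteristic polynomial det(sI - A) = s^2 + 5.8*s + 5.17.
Numerator from C·adj(sI-A)·B + D·det(sI-A) = 2*s - 4.8.
T(s) = (2*s - 4.8)/(s^2 + 5.8*s + 5.17)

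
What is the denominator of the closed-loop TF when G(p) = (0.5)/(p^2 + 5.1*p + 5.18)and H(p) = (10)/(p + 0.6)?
Characteristic poly = G_den * H_den + G_num * H_num = (p^3 + 5.7*p^2 + 8.24*p + 3.108) + (5) = p^3 + 5.7*p^2 + 8.24*p + 8.108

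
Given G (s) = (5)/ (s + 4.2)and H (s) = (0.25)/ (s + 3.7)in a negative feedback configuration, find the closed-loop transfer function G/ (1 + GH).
Closed-loop T = G/(1+GH).
Numerator: G_num * H_den = 5*s + 18.5.
Denominator: G_den * H_den + G_num * H_num = (s^2 + 7.9*s + 15.54) + (1.25) = s^2 + 7.9*s + 16.79.
T(s) = (5*s + 18.5)/(s^2 + 7.9*s + 16.79)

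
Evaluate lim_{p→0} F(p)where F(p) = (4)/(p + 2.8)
DC gain = F(0) = num(0)/den(0) = 4/2.8 = 1.429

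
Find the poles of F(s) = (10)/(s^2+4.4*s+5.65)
Set denominator = 0: s^2 + 4.4*s + 5.65 = 0 → Poles: -2.2 + 0.9j, -2.2 - 0.9j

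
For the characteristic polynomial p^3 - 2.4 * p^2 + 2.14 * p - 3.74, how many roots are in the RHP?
p^3 - 2.4*p^2 + 2.14*p - 3.74 = (p - 2.2)(p^2 - 0.2*p + 1.7). Poles: 0.1 + 1.3j, 0.1 - 1.3j, 2.2. RHP poles (Re>0): 3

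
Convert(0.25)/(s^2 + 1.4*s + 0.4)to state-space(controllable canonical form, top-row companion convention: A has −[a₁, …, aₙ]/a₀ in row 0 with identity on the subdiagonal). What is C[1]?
Reachable canonical form: C = numerator coefficients (right-aligned, zero-padded to length n).
num = 0.25, C = [[0, 0.25]].
C[1] = 0.25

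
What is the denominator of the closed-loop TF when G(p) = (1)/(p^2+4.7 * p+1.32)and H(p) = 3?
Characteristic poly = G_den * H_den + G_num * H_num = (p^2 + 4.7*p + 1.32) + (3) = p^2 + 4.7*p + 4.32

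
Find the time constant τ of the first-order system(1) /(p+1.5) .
First-order system: τ = -1/pole. Pole = -1.5. τ = -1/(-1.5) = 0.6667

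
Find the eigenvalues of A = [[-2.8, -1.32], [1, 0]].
Eigenvalues solve det(λI - A) = 0.
Characteristic polynomial: λ^2 + 2.8*λ + 1.32 = 0.
Factor: (λ + 2.2)(λ + 0.6) = 0.
Roots: -0.6, -2.2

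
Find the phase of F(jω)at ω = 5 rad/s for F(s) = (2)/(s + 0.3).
Substitute s = j*5: F(j5) = 0.0239139 - 0.398565j.
∠F(j5) = atan2(Im, Re) = atan2(-0.398565, 0.0239139) = -86.57°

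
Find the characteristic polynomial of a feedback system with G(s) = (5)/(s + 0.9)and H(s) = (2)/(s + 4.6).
Characteristic poly = G_den * H_den + G_num * H_num = (s^2 + 5.5*s + 4.14) + (10) = s^2 + 5.5*s + 14.14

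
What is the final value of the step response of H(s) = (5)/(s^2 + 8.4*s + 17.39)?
FVT: lim_{t→∞} y(t) = lim_{s→0} s*Y(s) where Y(s) = H(s)/s.
= lim_{s→0} H(s) = H(0) = num(0)/den(0) = 5/17.39 = 0.2875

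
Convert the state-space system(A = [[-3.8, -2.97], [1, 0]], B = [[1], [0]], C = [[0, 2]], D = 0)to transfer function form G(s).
G(s) = C(sI - A)⁻¹B + D.
Characteristic polynomial det(sI - A) = s^2 + 3.8*s + 2.97.
Numerator from C·adj(sI-A)·B + D·det(sI-A) = 2.
G(s) = (2)/(s^2 + 3.8*s + 2.97)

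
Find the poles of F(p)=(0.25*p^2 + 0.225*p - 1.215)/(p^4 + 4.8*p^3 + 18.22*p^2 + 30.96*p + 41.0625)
Set denominator = 0: p^4 + 4.8*p^3 + 18.22*p^2 + 30.96*p + 41.0625 = (p^2 + 3*p + 6.25)(p^2 + 1.8*p + 6.57) = 0 → Poles: -0.9 + 2.4j, -0.9 - 2.4j, -1.5 + 2j, -1.5 - 2j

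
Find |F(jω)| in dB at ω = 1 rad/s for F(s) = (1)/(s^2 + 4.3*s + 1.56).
Substitute s = j*1: F(j1) = 0.0297815 - 0.22868j.
|F(j1)| = sqrt(Re² + Im²) = 0.2306.
20*log₁₀(0.2306) = -12.74 dB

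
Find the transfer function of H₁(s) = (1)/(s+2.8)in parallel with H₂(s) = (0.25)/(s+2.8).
Parallel: H = H₁ + H₂ = (n₁·d₂ + n₂·d₁)/(d₁·d₂).
n₁·d₂ = s + 2.8. n₂·d₁ = 0.25*s + 0.7. Sum = 1.25*s + 3.5. d₁·d₂ = s^2 + 5.6*s + 7.84.
H(s) = (1.25*s + 3.5)/(s^2 + 5.6*s + 7.84)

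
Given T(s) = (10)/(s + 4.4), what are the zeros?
Numerator is a nonzero constant (10) → Zeros: none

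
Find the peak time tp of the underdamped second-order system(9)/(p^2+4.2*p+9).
Standard form: ωn²/(p²+2ζωn·p+ωn²) → ωn = 3, ζ = 0.7.
ωd = ωn·√(1-ζ²) = 3·√(1-0.7²) = 2.142.
tp = π/ωd = π/2.142 = 1.466 s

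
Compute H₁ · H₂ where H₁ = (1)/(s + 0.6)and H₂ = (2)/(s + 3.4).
Series: H = H₁ · H₂ = (n₁·n₂)/(d₁·d₂).
Num: n₁·n₂ = 2. Den: d₁·d₂ = s^2 + 4*s + 2.04.
H(s) = (2)/(s^2 + 4*s + 2.04)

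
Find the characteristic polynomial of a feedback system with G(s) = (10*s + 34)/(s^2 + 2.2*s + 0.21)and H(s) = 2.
Characteristic poly = G_den * H_den + G_num * H_num = (s^2 + 2.2*s + 0.21) + (20*s + 68) = s^2 + 22.2*s + 68.21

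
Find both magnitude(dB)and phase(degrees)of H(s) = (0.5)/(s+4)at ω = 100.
Substitute s = j*100: H(j100) = 0.000199681 - 0.00499201j.
|H| = 20*log₁₀(sqrt(Re²+Im²)) = -46.03 dB.
∠H = atan2(Im, Re) = -87.71°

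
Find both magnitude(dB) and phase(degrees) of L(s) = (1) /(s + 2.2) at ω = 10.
Substitute s = j*10: L(j10) = 0.0209844 - 0.0953834j.
|L| = 20*log₁₀(sqrt(Re²+Im²)) = -20.21 dB.
∠L = atan2(Im, Re) = -77.59°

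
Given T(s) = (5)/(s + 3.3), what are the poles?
Set denominator = 0: s + 3.3 = 0 → Poles: -3.3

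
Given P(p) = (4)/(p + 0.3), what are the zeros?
Numerator is a nonzero constant (4) → Zeros: none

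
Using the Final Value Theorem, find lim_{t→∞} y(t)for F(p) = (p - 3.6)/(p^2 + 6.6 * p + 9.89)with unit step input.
FVT: lim_{t→∞} y(t) = lim_{p→0} p*Y(p) where Y(p) = F(p)/p.
= lim_{p→0} F(p) = F(0) = num(0)/den(0) = -3.6/9.89 = -0.364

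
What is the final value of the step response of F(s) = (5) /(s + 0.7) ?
FVT: lim_{t→∞} y(t) = lim_{s→0} s*Y(s) where Y(s) = F(s)/s.
= lim_{s→0} F(s) = F(0) = num(0)/den(0) = 5/0.7 = 7.143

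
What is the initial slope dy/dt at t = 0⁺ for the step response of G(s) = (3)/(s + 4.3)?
IVT: y'(0⁺) = lim_{s→∞} s²·Y(s) = lim_{s→∞} s·G(s).
deg(num) = 0, deg(den) = 1, relative degree = 1, so s·G(s) → (leading num)/(leading den) = 3/1 = 3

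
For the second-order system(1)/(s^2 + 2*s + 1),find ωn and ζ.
Standard form: ωn²/(s²+2ζωn·s+ωn²).
const=1=ωn² → ωn=1, s coeff=2=2ζωn → ζ=1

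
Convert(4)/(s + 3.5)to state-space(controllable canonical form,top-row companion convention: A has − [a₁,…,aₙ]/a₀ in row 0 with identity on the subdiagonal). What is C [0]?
Reachable canonical form: C = numerator coefficients (right-aligned, zero-padded to length n).
num = 4, C = [[4]].
C[0] = 4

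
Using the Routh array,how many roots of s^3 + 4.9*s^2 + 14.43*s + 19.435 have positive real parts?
Routh array:
s^3: [1, 14.43]; s^2: [4.9, 19.435]; s^1: [10.4637]; s^0: [19.435]
First column: [1, 4.9, 10.4637, 19.435]. Sign changes = RHP roots = 0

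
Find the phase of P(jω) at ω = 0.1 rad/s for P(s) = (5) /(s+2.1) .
Substitute s = j*0.1: P(j0.1) = 2.37557 - 0.113122j.
∠P(j0.1) = atan2(Im, Re) = atan2(-0.113122, 2.37557) = -2.73°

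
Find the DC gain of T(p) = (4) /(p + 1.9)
DC gain = T(0) = num(0)/den(0) = 4/1.9 = 2.105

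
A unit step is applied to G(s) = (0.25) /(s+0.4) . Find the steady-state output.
FVT: lim_{t→∞} y(t) = lim_{s→0} s*Y(s) where Y(s) = G(s)/s.
= lim_{s→0} G(s) = G(0) = num(0)/den(0) = 0.25/0.4 = 0.625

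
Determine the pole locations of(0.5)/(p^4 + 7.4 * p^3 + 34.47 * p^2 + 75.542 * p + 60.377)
Set denominator = 0: p^4 + 7.4*p^3 + 34.47*p^2 + 75.542*p + 60.377 = (p^2 + 3.6*p + 3.49)(p^2 + 3.8*p + 17.3) = 0 → Poles: -1.8 + 0.5j, -1.8 - 0.5j, -1.9 + 3.7j, -1.9 - 3.7j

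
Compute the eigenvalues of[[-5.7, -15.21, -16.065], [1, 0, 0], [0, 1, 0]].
Eigenvalues solve det(λI - A) = 0.
Characteristic polynomial: λ^3 + 5.7*λ^2 + 15.21*λ + 16.065 = 0.
Factor: (λ + 2.1)(λ^2 + 3.6*λ + 7.65) = 0.
Roots: -1.8 + 2.1j, -1.8 - 2.1j, -2.1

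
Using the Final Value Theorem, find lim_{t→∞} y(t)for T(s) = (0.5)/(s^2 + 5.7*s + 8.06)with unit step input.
FVT: lim_{t→∞} y(t) = lim_{s→0} s*Y(s) where Y(s) = T(s)/s.
= lim_{s→0} T(s) = T(0) = num(0)/den(0) = 0.5/8.06 = 0.06203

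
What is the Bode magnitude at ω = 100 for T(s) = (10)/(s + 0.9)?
Substitute s = j*100: T(j100) = 0.000899927 - 0.0999919j.
|T(j100)| = sqrt(Re² + Im²) = 0.1.
20*log₁₀(0.1) = -20.00 dB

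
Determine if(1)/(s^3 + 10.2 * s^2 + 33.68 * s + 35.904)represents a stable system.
Denominator: s^3 + 10.2*s^2 + 33.68*s + 35.904 = (s + 4.4)(s + 3.4)(s + 2.4). Poles: -2.4, -3.4, -4.4. All Re(p)<0: Yes (stable)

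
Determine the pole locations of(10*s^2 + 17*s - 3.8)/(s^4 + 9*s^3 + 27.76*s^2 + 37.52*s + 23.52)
Set denominator = 0: s^4 + 9*s^3 + 27.76*s^2 + 37.52*s + 23.52 = (s + 2.8)(s + 4.2)(s^2 + 2*s + 2) = 0 → Poles: -1 + 1j, -1 - 1j, -2.8, -4.2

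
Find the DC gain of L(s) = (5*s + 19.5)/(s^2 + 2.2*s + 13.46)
DC gain = L(0) = num(0)/den(0) = 19.5/13.46 = 1.449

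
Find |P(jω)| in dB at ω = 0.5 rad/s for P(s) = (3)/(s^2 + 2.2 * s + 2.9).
Substitute s = j*0.5: P(j0.5) = 0.965685 - 0.40085j.
|P(j0.5)| = sqrt(Re² + Im²) = 1.046.
20*log₁₀(1.046) = 0.39 dB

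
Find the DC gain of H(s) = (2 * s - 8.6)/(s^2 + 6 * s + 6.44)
DC gain = H(0) = num(0)/den(0) = -8.6/6.44 = -1.335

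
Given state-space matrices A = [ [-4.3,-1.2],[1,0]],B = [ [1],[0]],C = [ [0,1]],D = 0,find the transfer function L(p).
L(p) = C(pI - A)⁻¹B + D.
Characteristic polynomial det(pI - A) = p^2 + 4.3*p + 1.2.
Numerator from C·adj(pI-A)·B + D·det(pI-A) = 1.
L(p) = (1)/(p^2 + 4.3*p + 1.2)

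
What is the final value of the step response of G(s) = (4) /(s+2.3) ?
FVT: lim_{t→∞} y(t) = lim_{s→0} s*Y(s) where Y(s) = G(s)/s.
= lim_{s→0} G(s) = G(0) = num(0)/den(0) = 4/2.3 = 1.739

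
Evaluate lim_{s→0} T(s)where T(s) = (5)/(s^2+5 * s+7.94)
DC gain = T(0) = num(0)/den(0) = 5/7.94 = 0.6297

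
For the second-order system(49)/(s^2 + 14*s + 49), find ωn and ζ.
Standard form: ωn²/(s²+2ζωn·s+ωn²).
const=49=ωn² → ωn=7, s coeff=14=2ζωn → ζ=1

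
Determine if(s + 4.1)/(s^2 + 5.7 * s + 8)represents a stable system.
Denominator: s^2 + 5.7*s + 8 = (s + 2.5)(s + 3.2). Poles: -2.5, -3.2. All Re(p)<0: Yes (stable)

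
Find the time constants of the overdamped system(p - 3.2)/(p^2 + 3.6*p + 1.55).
Overdamped: real poles at -3.1, -0.5. τ = -1/pole → τ₁ = 0.3226, τ₂ = 2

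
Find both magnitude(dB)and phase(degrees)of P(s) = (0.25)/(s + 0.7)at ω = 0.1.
Substitute s = j*0.1: P(j0.1) = 0.35 - 0.05j.
|P| = 20*log₁₀(sqrt(Re²+Im²)) = -9.03 dB.
∠P = atan2(Im, Re) = -8.13°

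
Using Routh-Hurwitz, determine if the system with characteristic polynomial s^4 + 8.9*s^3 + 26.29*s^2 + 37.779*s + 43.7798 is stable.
Routh array:
s^4: [1, 26.29, 43.7798]; s^3: [8.9, 37.779]; s^2: [22.0452, 43.7798]; s^1: [20.1044]; s^0: [43.7798]
First column: [1, 8.9, 22.0452, 20.1044, 43.7798]. Sign changes = 0.
Yes, stable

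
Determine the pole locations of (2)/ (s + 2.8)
Set denominator = 0: s + 2.8 = 0 → Poles: -2.8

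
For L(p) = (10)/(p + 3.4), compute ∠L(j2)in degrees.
Substitute p = j*2: L(j2) = 2.18509 - 1.28535j.
∠L(j2) = atan2(Im, Re) = atan2(-1.28535, 2.18509) = -30.47°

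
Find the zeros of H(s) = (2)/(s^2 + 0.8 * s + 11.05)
Numerator is a nonzero constant (2) → Zeros: none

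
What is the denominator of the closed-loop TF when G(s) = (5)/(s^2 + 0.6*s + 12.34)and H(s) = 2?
Characteristic poly = G_den * H_den + G_num * H_num = (s^2 + 0.6*s + 12.34) + (10) = s^2 + 0.6*s + 22.34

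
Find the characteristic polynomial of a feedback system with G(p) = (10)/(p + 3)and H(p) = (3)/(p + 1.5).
Characteristic poly = G_den * H_den + G_num * H_num = (p^2 + 4.5*p + 4.5) + (30) = p^2 + 4.5*p + 34.5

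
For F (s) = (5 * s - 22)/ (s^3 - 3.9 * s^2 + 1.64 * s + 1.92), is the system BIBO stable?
Denominator: s^3 - 3.9*s^2 + 1.64*s + 1.92 = (s - 3.2)(s + 0.5)(s - 1.2). Poles: -0.5, 1.2, 3.2. All Re(p)<0: No (unstable)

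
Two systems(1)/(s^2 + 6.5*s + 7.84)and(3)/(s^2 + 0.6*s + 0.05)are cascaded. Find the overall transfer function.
Series: H = H₁ · H₂ = (n₁·n₂)/(d₁·d₂).
Num: n₁·n₂ = 3. Den: d₁·d₂ = s^4 + 7.1*s^3 + 11.79*s^2 + 5.029*s + 0.392.
H(s) = (3)/(s^4 + 7.1*s^3 + 11.79*s^2 + 5.029*s + 0.392)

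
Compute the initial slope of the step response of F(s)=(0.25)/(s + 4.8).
IVT: y'(0⁺) = lim_{s→∞} s²·Y(s) = lim_{s→∞} s·F(s).
deg(num) = 0, deg(den) = 1, relative degree = 1, so s·F(s) → (leading num)/(leading den) = 0.25/1 = 0.25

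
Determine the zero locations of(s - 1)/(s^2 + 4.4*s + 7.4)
Set numerator = 0: s - 1 = 0 → Zeros: 1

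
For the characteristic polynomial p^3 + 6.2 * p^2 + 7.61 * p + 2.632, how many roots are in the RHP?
p^3 + 6.2*p^2 + 7.61*p + 2.632 = (p + 0.7)(p + 0.8)(p + 4.7). Poles: -0.7, -0.8, -4.7. RHP poles (Re>0): 0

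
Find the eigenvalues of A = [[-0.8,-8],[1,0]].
Eigenvalues solve det(λI - A) = 0.
Characteristic polynomial: λ^2 + 0.8*λ + 8 = 0.
Roots: -0.4 + 2.8j, -0.4 - 2.8j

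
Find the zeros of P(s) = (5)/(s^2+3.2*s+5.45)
Numerator is a nonzero constant (5) → Zeros: none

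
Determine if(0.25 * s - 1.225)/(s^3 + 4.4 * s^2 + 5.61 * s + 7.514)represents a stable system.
Denominator: s^3 + 4.4*s^2 + 5.61*s + 7.514 = (s + 3.4)(s^2 + s + 2.21). Poles: -0.5 + 1.4j, -0.5 - 1.4j, -3.4. All Re(p)<0: Yes (stable)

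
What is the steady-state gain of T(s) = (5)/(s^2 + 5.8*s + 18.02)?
DC gain = T(0) = num(0)/den(0) = 5/18.02 = 0.2775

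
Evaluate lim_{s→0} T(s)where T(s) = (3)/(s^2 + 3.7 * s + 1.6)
DC gain = T(0) = num(0)/den(0) = 3/1.6 = 1.875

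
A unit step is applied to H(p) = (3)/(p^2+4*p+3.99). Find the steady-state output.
FVT: lim_{t→∞} y(t) = lim_{p→0} p*Y(p) where Y(p) = H(p)/p.
= lim_{p→0} H(p) = H(0) = num(0)/den(0) = 3/3.99 = 0.7519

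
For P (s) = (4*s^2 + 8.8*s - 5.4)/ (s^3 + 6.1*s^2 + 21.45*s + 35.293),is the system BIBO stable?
Denominator: s^3 + 6.1*s^2 + 21.45*s + 35.293 = (s + 2.9)(s^2 + 3.2*s + 12.17). Poles: -1.6 + 3.1j, -1.6 - 3.1j, -2.9. All Re(p)<0: Yes (stable)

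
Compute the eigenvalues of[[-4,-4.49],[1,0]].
Eigenvalues solve det(λI - A) = 0.
Characteristic polynomial: λ^2 + 4*λ + 4.49 = 0.
Roots: -2 + 0.7j, -2 - 0.7j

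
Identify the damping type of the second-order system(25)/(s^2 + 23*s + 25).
Standard form: ωn²/(s²+2ζωn·s+ωn²) gives ωn=5, ζ=2.3.
Overdamped (ζ = 2.3 > 1)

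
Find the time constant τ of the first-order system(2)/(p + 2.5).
First-order system: τ = -1/pole. Pole = -2.5. τ = -1/(-2.5) = 0.4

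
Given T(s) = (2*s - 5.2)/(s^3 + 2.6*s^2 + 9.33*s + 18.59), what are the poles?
Set denominator = 0: s^3 + 2.6*s^2 + 9.33*s + 18.59 = (s + 2.2)(s^2 + 0.4*s + 8.45) = 0 → Poles: -0.2 + 2.9j, -0.2 - 2.9j, -2.2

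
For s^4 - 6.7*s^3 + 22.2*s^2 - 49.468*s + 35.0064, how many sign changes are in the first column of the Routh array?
Routh array:
s^4: [1, 22.2, 35.0064]; s^3: [-6.7, -49.468]; s^2: [14.8167, 35.0064]; s^1: [-33.6384]; s^0: [35.0064]
First column: [1, -6.7, 14.8167, -33.6384, 35.0064]. Sign changes = 4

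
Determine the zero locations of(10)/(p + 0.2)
Numerator is a nonzero constant (10) → Zeros: none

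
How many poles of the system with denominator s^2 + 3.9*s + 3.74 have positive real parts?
s^2 + 3.9*s + 3.74 = (s + 1.7)(s + 2.2). Poles: -1.7, -2.2. RHP poles (Re>0): 0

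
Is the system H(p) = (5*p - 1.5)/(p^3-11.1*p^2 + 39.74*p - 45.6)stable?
Denominator: p^3 - 11.1*p^2 + 39.74*p - 45.6 = (p - 4.8)(p - 3.8)(p - 2.5). Poles: 2.5, 3.8, 4.8. All Re(p)<0: No (unstable)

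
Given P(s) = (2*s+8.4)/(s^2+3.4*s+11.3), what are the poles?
Set denominator = 0: s^2 + 3.4*s + 11.3 = 0 → Poles: -1.7 + 2.9j, -1.7 - 2.9j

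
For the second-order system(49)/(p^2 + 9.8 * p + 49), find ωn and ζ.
Standard form: ωn²/(p²+2ζωn·p+ωn²).
const=49=ωn² → ωn=7, p coeff=9.8=2ζωn → ζ=0.7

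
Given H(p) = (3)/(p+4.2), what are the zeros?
Numerator is a nonzero constant (3) → Zeros: none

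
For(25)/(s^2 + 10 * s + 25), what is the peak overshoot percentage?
Standard form: ωn²/(s²+2ζωn·s+ωn²) → ωn = 5, ζ = 1.
ζ ≥ 1, so the response is non-oscillatory: peak overshoot = 0%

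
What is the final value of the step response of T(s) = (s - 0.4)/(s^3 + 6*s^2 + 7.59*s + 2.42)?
FVT: lim_{t→∞} y(t) = lim_{s→0} s*Y(s) where Y(s) = T(s)/s.
= lim_{s→0} T(s) = T(0) = num(0)/den(0) = -0.4/2.42 = -0.1653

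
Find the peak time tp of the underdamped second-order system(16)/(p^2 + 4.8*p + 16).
Standard form: ωn²/(p²+2ζωn·p+ωn²) → ωn = 4, ζ = 0.6.
ωd = ωn·√(1-ζ²) = 4·√(1-0.6²) = 3.2.
tp = π/ωd = π/3.2 = 0.9817 s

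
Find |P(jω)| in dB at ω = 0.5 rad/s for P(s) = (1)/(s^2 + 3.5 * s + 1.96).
Substitute s = j*0.5: P(j0.5) = 0.285638 - 0.29232j.
|P(j0.5)| = sqrt(Re² + Im²) = 0.4087.
20*log₁₀(0.4087) = -7.77 dB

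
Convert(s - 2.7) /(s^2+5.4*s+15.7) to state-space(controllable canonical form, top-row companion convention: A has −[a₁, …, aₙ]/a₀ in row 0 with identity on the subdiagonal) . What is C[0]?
Reachable canonical form: C = numerator coefficients (right-aligned, zero-padded to length n).
num = s - 2.7, C = [[1, -2.7]].
C[0] = 1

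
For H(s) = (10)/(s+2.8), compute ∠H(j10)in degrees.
Substitute s = j*10: H(j10) = 0.259644 - 0.9273j.
∠H(j10) = atan2(Im, Re) = atan2(-0.9273, 0.259644) = -74.36°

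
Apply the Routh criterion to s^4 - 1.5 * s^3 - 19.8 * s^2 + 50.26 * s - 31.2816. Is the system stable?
Routh array:
s^4: [1, -19.8, -31.2816]; s^3: [-1.5, 50.26]; s^2: [13.7067, -31.2816]; s^1: [46.8367]; s^0: [-31.2816]
First column: [1, -1.5, 13.7067, 46.8367, -31.2816]. Sign changes = 3.
No, unstable (3 RHP root(s))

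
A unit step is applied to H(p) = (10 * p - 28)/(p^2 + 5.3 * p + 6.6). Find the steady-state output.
FVT: lim_{t→∞} y(t) = lim_{p→0} p*Y(p) where Y(p) = H(p)/p.
= lim_{p→0} H(p) = H(0) = num(0)/den(0) = -28/6.6 = -4.242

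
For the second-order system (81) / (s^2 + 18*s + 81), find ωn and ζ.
Standard form: ωn²/(s²+2ζωn·s+ωn²).
const=81=ωn² → ωn=9, s coeff=18=2ζωn → ζ=1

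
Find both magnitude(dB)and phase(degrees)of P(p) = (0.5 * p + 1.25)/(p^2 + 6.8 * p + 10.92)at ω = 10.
Substitute p = j*10: P(j10) = 0.0182057 - 0.0422318j.
|P| = 20*log₁₀(sqrt(Re²+Im²)) = -26.75 dB.
∠P = atan2(Im, Re) = -66.68°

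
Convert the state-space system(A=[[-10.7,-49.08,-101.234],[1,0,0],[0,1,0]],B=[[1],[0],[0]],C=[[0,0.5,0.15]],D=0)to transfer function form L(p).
L(p) = C(pI - A)⁻¹B + D.
Characteristic polynomial det(pI - A) = p^3 + 10.7*p^2 + 49.08*p + 101.234.
Numerator from C·adj(pI-A)·B + D·det(pI-A) = 0.5*p + 0.15.
L(p) = (0.5*p + 0.15)/(p^3 + 10.7*p^2 + 49.08*p + 101.234)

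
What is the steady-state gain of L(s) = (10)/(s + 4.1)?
DC gain = L(0) = num(0)/den(0) = 10/4.1 = 2.439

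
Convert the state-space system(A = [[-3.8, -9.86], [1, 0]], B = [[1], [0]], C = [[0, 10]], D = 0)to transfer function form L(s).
L(s) = C(sI - A)⁻¹B + D.
Characteristic polynomial det(sI - A) = s^2 + 3.8*s + 9.86.
Numerator from C·adj(sI-A)·B + D·det(sI-A) = 10.
L(s) = (10)/(s^2 + 3.8*s + 9.86)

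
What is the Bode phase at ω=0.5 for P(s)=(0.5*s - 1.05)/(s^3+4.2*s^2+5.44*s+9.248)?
Substitute s = j*0.5: P(j0.5) = -0.107642 + 0.0645682j.
∠P(j0.5) = atan2(Im, Re) = atan2(0.0645682, -0.107642) = 149.04°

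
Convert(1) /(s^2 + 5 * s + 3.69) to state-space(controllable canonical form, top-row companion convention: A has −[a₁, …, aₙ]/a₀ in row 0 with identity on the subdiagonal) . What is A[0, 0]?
Reachable canonical form for den = s^2 + 5*s + 3.69: top row of A = -[a₁,a₂,...,aₙ]/a₀, ones on the subdiagonal, zeros elsewhere.
A = [[-5, -3.69], [1, 0]].
A[0,0] = -5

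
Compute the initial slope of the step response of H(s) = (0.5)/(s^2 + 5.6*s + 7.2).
IVT: y'(0⁺) = lim_{s→∞} s²·Y(s) = lim_{s→∞} s·H(s).
deg(num) = 0, deg(den) = 2, relative degree = 2 ≥ 2, so s·H(s) → 0. Initial slope = 0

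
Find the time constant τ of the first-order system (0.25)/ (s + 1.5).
First-order system: τ = -1/pole. Pole = -1.5. τ = -1/(-1.5) = 0.6667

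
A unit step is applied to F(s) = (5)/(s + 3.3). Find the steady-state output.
FVT: lim_{t→∞} y(t) = lim_{s→0} s*Y(s) where Y(s) = F(s)/s.
= lim_{s→0} F(s) = F(0) = num(0)/den(0) = 5/3.3 = 1.515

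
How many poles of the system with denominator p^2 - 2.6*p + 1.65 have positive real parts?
p^2 - 2.6*p + 1.65 = (p - 1.1)(p - 1.5). Poles: 1.1, 1.5. RHP poles (Re>0): 2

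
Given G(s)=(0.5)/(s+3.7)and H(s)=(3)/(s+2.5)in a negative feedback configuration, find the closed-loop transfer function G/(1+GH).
Closed-loop T = G/(1+GH).
Numerator: G_num * H_den = 0.5*s + 1.25.
Denominator: G_den * H_den + G_num * H_num = (s^2 + 6.2*s + 9.25) + (1.5) = s^2 + 6.2*s + 10.75.
T(s) = (0.5*s + 1.25)/(s^2 + 6.2*s + 10.75)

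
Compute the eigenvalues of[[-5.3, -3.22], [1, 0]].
Eigenvalues solve det(λI - A) = 0.
Characteristic polynomial: λ^2 + 5.3*λ + 3.22 = 0.
Factor: (λ + 0.7)(λ + 4.6) = 0.
Roots: -0.7, -4.6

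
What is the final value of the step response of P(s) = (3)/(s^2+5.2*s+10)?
FVT: lim_{t→∞} y(t) = lim_{s→0} s*Y(s) where Y(s) = P(s)/s.
= lim_{s→0} P(s) = P(0) = num(0)/den(0) = 3/10 = 0.3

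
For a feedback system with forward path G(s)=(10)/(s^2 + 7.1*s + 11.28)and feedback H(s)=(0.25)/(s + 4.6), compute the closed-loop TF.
Closed-loop T = G/(1+GH).
Numerator: G_num * H_den = 10*s + 46.
Denominator: G_den * H_den + G_num * H_num = (s^3 + 11.7*s^2 + 43.94*s + 51.888) + (2.5) = s^3 + 11.7*s^2 + 43.94*s + 54.388.
T(s) = (10*s + 46)/(s^3 + 11.7*s^2 + 43.94*s + 54.388)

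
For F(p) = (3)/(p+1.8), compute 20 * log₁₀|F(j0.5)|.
Substitute p = j*0.5: F(j0.5) = 1.54728 - 0.429799j.
|F(j0.5)| = sqrt(Re² + Im²) = 1.606.
20*log₁₀(1.606) = 4.11 dB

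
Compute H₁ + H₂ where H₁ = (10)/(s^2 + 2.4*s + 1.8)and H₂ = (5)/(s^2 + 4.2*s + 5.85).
Parallel: H = H₁ + H₂ = (n₁·d₂ + n₂·d₁)/(d₁·d₂).
n₁·d₂ = 10*s^2 + 42*s + 58.5. n₂·d₁ = 5*s^2 + 12*s + 9. Sum = 15*s^2 + 54*s + 67.5. d₁·d₂ = s^4 + 6.6*s^3 + 17.73*s^2 + 21.6*s + 10.53.
H(s) = (15*s^2 + 54*s + 67.5)/(s^4 + 6.6*s^3 + 17.73*s^2 + 21.6*s + 10.53)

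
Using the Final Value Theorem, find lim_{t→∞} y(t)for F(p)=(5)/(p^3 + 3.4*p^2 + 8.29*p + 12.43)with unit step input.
FVT: lim_{t→∞} y(t) = lim_{p→0} p*Y(p) where Y(p) = F(p)/p.
= lim_{p→0} F(p) = F(0) = num(0)/den(0) = 5/12.43 = 0.4023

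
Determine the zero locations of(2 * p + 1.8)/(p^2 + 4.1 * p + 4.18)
Set numerator = 0: 2*p + 1.8 = 0 → Zeros: -0.9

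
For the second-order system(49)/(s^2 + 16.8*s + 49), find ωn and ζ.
Standard form: ωn²/(s²+2ζωn·s+ωn²).
const=49=ωn² → ωn=7, s coeff=16.8=2ζωn → ζ=1.2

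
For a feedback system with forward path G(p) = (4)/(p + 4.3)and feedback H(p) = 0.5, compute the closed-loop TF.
Closed-loop T = G/(1+GH).
Numerator: G_num * H_den = 4.
Denominator: G_den * H_den + G_num * H_num = (p + 4.3) + (2) = p + 6.3.
T(p) = (4)/(p + 6.3)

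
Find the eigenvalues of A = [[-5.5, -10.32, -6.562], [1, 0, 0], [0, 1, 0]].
Eigenvalues solve det(λI - A) = 0.
Characteristic polynomial: λ^3 + 5.5*λ^2 + 10.32*λ + 6.562 = 0.
Factor: (λ + 1.7)(λ^2 + 3.8*λ + 3.86) = 0.
Roots: -1.7, -1.9 + 0.5j, -1.9 - 0.5j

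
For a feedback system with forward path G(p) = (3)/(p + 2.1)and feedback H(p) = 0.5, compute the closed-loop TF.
Closed-loop T = G/(1+GH).
Numerator: G_num * H_den = 3.
Denominator: G_den * H_den + G_num * H_num = (p + 2.1) + (1.5) = p + 3.6.
T(p) = (3)/(p + 3.6)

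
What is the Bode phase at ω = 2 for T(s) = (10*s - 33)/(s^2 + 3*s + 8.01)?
Substitute s = j*2: T(j2) = -0.236751 + 5.34177j.
∠T(j2) = atan2(Im, Re) = atan2(5.34177, -0.236751) = 92.54°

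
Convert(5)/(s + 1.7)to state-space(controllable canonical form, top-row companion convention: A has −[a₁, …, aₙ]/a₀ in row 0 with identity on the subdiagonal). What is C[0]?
Reachable canonical form: C = numerator coefficients (right-aligned, zero-padded to length n).
num = 5, C = [[5]].
C[0] = 5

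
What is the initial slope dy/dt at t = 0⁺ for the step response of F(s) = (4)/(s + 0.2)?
IVT: y'(0⁺) = lim_{s→∞} s²·Y(s) = lim_{s→∞} s·F(s).
deg(num) = 0, deg(den) = 1, relative degree = 1, so s·F(s) → (leading num)/(leading den) = 4/1 = 4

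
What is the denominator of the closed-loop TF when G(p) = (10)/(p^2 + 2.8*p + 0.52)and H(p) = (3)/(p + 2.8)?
Characteristic poly = G_den * H_den + G_num * H_num = (p^3 + 5.6*p^2 + 8.36*p + 1.456) + (30) = p^3 + 5.6*p^2 + 8.36*p + 31.456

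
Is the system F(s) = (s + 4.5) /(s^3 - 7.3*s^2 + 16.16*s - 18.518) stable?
Denominator: s^3 - 7.3*s^2 + 16.16*s - 18.518 = (s - 4.7)(s^2 - 2.6*s + 3.94). Poles: 1.3 + 1.5j, 1.3 - 1.5j, 4.7. All Re(p)<0: No (unstable)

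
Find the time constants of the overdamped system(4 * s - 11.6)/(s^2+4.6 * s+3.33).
Overdamped: real poles at -3.7, -0.9. τ = -1/pole → τ₁ = 0.2703, τ₂ = 1.111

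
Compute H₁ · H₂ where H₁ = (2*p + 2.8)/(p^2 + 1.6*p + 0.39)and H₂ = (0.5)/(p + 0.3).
Series: H = H₁ · H₂ = (n₁·n₂)/(d₁·d₂).
Num: n₁·n₂ = p + 1.4. Den: d₁·d₂ = p^3 + 1.9*p^2 + 0.87*p + 0.117.
H(p) = (p + 1.4)/(p^3 + 1.9*p^2 + 0.87*p + 0.117)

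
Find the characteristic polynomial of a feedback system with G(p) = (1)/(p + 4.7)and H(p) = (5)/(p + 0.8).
Characteristic poly = G_den * H_den + G_num * H_num = (p^2 + 5.5*p + 3.76) + (5) = p^2 + 5.5*p + 8.76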